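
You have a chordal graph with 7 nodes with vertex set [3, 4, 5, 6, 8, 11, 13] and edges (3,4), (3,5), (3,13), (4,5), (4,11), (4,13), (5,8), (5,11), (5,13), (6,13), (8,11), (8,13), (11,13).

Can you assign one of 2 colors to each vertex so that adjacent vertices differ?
The clique on vertices [3, 4, 5, 13] has size 4 > 2, so it alone needs 4 colors.

No, G is not 2-colorable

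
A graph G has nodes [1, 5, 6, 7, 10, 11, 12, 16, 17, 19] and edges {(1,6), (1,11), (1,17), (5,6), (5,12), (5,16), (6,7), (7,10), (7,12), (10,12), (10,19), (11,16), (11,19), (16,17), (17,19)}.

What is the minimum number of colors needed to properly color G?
Clique number ω(G) = 3 (lower bound: χ ≥ ω).
The clique on [7, 10, 12] has size 3, forcing χ ≥ 3, and the coloring below uses 3 colors, so χ(G) = 3.
A valid 3-coloring: color 1: [6, 10, 11, 17]; color 2: [1, 5, 7, 19]; color 3: [12, 16].

χ(G) = 3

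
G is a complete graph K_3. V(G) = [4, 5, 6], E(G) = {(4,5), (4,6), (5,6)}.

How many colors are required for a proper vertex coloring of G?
χ(G) = 3

Clique number ω(G) = 3 (lower bound: χ ≥ ω).
The clique on [4, 5, 6] has size 3, forcing χ ≥ 3, and the coloring below uses 3 colors, so χ(G) = 3.
A valid 3-coloring: color 1: [4]; color 2: [5]; color 3: [6].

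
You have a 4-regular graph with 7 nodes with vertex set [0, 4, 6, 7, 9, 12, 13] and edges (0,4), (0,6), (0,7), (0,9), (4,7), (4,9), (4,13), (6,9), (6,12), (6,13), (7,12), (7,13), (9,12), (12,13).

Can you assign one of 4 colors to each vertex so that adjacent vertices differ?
A valid 4-coloring: color 1: [0, 12]; color 2: [7, 9]; color 3: [4, 6]; color 4: [13].
(χ(G) = 4 ≤ 4.)

Yes, G is 4-colorable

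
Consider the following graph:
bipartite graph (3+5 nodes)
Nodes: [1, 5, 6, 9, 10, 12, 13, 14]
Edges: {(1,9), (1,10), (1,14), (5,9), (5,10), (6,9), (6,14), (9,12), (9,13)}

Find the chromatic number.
Clique number ω(G) = 2 (lower bound: χ ≥ ω).
The graph is bipartite (no odd cycle), so 2 colors suffice: χ(G) = 2.
A valid 2-coloring: color 1: [9, 10, 14]; color 2: [1, 5, 6, 12, 13].

χ(G) = 2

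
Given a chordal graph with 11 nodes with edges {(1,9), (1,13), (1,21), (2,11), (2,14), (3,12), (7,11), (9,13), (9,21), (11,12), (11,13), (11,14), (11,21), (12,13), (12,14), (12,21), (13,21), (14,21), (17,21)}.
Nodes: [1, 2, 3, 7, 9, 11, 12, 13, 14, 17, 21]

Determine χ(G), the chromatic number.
χ(G) = 4

Clique number ω(G) = 4 (lower bound: χ ≥ ω).
The clique on [1, 9, 13, 21] has size 4, forcing χ ≥ 4, and the coloring below uses 4 colors, so χ(G) = 4.
A valid 4-coloring: color 1: [2, 3, 7, 21]; color 2: [9, 11, 17]; color 3: [1, 12]; color 4: [13, 14].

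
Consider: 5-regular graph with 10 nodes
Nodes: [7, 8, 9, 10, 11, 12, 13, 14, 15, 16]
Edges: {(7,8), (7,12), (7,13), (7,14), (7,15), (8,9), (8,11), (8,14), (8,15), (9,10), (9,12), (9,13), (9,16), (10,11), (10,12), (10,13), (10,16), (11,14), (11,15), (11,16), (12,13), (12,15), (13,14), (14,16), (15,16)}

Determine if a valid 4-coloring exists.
Yes, G is 4-colorable

A valid 4-coloring: color 1: [8, 12, 16]; color 2: [13, 15]; color 3: [7, 9, 11]; color 4: [10, 14].
(χ(G) = 4 ≤ 4.)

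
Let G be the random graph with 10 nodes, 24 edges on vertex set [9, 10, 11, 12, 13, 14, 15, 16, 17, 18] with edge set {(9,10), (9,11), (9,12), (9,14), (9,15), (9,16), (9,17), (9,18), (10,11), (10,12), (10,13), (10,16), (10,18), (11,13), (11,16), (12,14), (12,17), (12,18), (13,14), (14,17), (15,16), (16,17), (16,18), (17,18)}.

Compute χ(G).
Clique number ω(G) = 4 (lower bound: χ ≥ ω).
The clique on [9, 16, 17, 18] has size 4, forcing χ ≥ 4, and the coloring below uses 4 colors, so χ(G) = 4.
A valid 4-coloring: color 1: [9, 13]; color 2: [10, 15, 17]; color 3: [12, 16]; color 4: [11, 14, 18].

χ(G) = 4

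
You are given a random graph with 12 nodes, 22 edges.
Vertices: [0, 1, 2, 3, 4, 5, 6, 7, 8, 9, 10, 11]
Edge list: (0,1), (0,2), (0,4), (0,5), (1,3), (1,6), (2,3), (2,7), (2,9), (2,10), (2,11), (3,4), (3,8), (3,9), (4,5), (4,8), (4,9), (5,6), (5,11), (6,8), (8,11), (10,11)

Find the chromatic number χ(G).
χ(G) = 3

Clique number ω(G) = 3 (lower bound: χ ≥ ω).
The clique on [2, 3, 9] has size 3, forcing χ ≥ 3, and the coloring below uses 3 colors, so χ(G) = 3.
A valid 3-coloring: color 1: [1, 2, 4]; color 2: [0, 3, 6, 7, 11]; color 3: [5, 8, 9, 10].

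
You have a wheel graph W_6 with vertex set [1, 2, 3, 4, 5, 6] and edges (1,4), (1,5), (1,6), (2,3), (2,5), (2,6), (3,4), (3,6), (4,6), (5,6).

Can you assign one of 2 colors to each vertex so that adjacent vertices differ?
The clique on vertices [1, 4, 6] has size 3 > 2, so it alone needs 3 colors.

No, G is not 2-colorable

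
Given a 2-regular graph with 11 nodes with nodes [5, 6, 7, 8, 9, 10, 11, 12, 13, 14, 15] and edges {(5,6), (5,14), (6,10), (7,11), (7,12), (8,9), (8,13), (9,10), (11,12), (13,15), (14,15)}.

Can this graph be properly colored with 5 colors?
Yes, G is 5-colorable

A valid 5-coloring: color 1: [6, 7, 9, 13, 14]; color 2: [5, 8, 10, 11, 15]; color 3: [12].
(χ(G) = 3 ≤ 5.)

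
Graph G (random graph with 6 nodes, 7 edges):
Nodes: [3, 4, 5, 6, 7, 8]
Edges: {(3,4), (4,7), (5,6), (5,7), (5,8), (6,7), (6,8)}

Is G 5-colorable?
Yes, G is 5-colorable

A valid 5-coloring: color 1: [4, 6]; color 2: [3, 7, 8]; color 3: [5].
(χ(G) = 3 ≤ 5.)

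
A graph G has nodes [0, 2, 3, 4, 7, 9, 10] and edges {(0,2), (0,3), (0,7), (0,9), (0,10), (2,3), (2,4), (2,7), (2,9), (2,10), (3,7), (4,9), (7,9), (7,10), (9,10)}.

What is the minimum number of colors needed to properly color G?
χ(G) = 5

Clique number ω(G) = 5 (lower bound: χ ≥ ω).
The clique on [0, 2, 7, 9, 10] has size 5, forcing χ ≥ 5, and the coloring below uses 5 colors, so χ(G) = 5.
A valid 5-coloring: color 1: [2]; color 2: [3, 9]; color 3: [0, 4]; color 4: [7]; color 5: [10].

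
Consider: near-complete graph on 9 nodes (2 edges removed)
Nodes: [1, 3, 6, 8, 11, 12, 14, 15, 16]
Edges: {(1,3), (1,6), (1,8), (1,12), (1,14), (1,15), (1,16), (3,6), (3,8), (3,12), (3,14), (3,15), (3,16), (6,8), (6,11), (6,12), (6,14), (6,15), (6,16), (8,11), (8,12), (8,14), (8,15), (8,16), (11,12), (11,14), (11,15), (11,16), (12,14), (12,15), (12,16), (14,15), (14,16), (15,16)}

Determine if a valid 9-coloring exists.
A valid 9-coloring: color 1: [12]; color 2: [8]; color 3: [15]; color 4: [16]; color 5: [6]; color 6: [14]; color 7: [1, 11]; color 8: [3].
(χ(G) = 8 ≤ 9.)

Yes, G is 9-colorable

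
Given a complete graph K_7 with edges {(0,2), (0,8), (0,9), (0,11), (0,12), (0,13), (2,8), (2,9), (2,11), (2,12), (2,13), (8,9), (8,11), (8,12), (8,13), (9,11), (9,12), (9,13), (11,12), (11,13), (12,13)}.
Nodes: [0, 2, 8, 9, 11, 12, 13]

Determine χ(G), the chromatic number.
Clique number ω(G) = 7 (lower bound: χ ≥ ω).
The clique on [0, 2, 8, 9, 11, 12, 13] has size 7, forcing χ ≥ 7, and the coloring below uses 7 colors, so χ(G) = 7.
A valid 7-coloring: color 1: [12]; color 2: [8]; color 3: [9]; color 4: [11]; color 5: [13]; color 6: [2]; color 7: [0].

χ(G) = 7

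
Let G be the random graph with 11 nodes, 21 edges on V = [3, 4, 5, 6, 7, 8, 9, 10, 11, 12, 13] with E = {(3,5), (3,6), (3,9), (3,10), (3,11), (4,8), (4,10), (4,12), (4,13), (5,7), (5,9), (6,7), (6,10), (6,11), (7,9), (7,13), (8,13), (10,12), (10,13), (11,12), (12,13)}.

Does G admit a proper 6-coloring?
A valid 6-coloring: color 1: [3, 13]; color 2: [7, 8, 10, 11]; color 3: [4, 6, 9]; color 4: [5, 12].
(χ(G) = 4 ≤ 6.)

Yes, G is 6-colorable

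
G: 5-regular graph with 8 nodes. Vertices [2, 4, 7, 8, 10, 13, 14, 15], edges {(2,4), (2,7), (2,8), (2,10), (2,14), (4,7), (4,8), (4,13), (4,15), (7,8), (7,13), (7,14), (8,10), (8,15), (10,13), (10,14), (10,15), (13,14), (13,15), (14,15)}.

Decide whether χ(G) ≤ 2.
No, G is not 2-colorable

The clique on vertices [2, 4, 7, 8] has size 4 > 2, so it alone needs 4 colors.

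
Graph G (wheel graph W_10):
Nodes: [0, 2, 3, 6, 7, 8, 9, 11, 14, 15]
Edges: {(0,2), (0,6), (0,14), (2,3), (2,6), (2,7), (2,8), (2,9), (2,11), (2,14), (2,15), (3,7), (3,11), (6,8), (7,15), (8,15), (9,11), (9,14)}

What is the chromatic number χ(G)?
Clique number ω(G) = 3 (lower bound: χ ≥ ω).
Odd cycle [9, 14, 0, 6, 8, 15, 7, 3, 11] needs 3 colors (χ ≥ 3).
Vertex 2 is adjacent to every vertex of [0, 3, 6, 7, 8, 9, 11, 14, 15], which already need 3 colors among themselves, so 2 needs a new color (χ ≥ 4).
The coloring below uses 4 colors, so χ(G) = 4.
A valid 4-coloring: color 1: [2]; color 2: [0, 3, 8, 9]; color 3: [6, 11, 14, 15]; color 4: [7].

χ(G) = 4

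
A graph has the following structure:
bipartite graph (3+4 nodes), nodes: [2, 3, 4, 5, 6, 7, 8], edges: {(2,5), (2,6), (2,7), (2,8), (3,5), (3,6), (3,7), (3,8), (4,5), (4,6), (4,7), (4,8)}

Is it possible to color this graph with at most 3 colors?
Yes, G is 3-colorable

A valid 3-coloring: color 1: [2, 3, 4]; color 2: [5, 6, 7, 8].
(χ(G) = 2 ≤ 3.)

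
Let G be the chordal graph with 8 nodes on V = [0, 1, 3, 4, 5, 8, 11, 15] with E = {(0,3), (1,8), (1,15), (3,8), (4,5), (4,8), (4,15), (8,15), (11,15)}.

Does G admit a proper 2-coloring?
The clique on vertices [1, 8, 15] has size 3 > 2, so it alone needs 3 colors.

No, G is not 2-colorable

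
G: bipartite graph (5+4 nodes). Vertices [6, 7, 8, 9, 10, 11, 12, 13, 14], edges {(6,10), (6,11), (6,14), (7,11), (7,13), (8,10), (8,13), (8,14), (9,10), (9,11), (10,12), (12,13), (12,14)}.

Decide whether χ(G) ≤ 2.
Yes, G is 2-colorable

A valid 2-coloring: color 1: [10, 11, 13, 14]; color 2: [6, 7, 8, 9, 12].
(χ(G) = 2 ≤ 2.)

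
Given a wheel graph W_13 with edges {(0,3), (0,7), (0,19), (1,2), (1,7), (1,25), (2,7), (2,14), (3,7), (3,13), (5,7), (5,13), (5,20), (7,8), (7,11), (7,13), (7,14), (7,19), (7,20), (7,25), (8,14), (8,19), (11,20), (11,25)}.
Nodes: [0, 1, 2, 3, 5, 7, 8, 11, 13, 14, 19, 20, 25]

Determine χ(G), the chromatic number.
χ(G) = 3

Clique number ω(G) = 3 (lower bound: χ ≥ ω).
The clique on [0, 3, 7] has size 3, forcing χ ≥ 3, and the coloring below uses 3 colors, so χ(G) = 3.
A valid 3-coloring: color 1: [7]; color 2: [0, 2, 8, 13, 20, 25]; color 3: [1, 3, 5, 11, 14, 19].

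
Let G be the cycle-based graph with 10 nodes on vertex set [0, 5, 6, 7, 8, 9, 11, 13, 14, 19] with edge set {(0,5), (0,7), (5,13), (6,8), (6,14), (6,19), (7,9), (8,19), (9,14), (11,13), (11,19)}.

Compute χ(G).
χ(G) = 3

Clique number ω(G) = 3 (lower bound: χ ≥ ω).
The clique on [6, 8, 19] has size 3, forcing χ ≥ 3, and the coloring below uses 3 colors, so χ(G) = 3.
A valid 3-coloring: color 1: [0, 6, 9, 13]; color 2: [5, 7, 14, 19]; color 3: [8, 11].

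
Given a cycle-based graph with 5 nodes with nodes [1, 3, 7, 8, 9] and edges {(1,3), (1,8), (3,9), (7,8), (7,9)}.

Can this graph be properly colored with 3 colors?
Yes, G is 3-colorable

A valid 3-coloring: color 1: [3, 7]; color 2: [8, 9]; color 3: [1].
(χ(G) = 3 ≤ 3.)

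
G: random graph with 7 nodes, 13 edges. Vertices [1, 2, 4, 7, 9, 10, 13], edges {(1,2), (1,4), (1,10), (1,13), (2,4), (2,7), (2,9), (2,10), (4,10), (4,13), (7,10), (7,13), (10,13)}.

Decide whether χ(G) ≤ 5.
Yes, G is 5-colorable

A valid 5-coloring: color 1: [2, 13]; color 2: [9, 10]; color 3: [1, 7]; color 4: [4].
(χ(G) = 4 ≤ 5.)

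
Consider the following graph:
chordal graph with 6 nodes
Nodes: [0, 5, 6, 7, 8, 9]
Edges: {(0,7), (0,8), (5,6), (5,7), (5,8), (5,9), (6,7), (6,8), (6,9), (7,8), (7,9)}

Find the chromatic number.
Clique number ω(G) = 4 (lower bound: χ ≥ ω).
The clique on [5, 6, 7, 8] has size 4, forcing χ ≥ 4, and the coloring below uses 4 colors, so χ(G) = 4.
A valid 4-coloring: color 1: [7]; color 2: [0, 5]; color 3: [8, 9]; color 4: [6].

χ(G) = 4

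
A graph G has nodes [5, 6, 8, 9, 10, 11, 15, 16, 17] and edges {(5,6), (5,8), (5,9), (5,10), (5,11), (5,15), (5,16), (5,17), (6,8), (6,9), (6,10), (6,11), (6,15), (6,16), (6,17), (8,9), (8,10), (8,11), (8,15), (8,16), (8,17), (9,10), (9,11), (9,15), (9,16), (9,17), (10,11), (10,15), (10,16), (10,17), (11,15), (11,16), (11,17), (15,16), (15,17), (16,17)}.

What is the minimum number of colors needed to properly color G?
χ(G) = 9

Clique number ω(G) = 9 (lower bound: χ ≥ ω).
The clique on [5, 6, 8, 9, 10, 11, 15, 16, 17] has size 9, forcing χ ≥ 9, and the coloring below uses 9 colors, so χ(G) = 9.
A valid 9-coloring: color 1: [17]; color 2: [8]; color 3: [6]; color 4: [16]; color 5: [15]; color 6: [10]; color 7: [5]; color 8: [9]; color 9: [11].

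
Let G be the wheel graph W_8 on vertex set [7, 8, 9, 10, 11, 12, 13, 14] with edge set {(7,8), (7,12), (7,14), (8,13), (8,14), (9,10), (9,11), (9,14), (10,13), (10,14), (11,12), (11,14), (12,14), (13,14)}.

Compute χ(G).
χ(G) = 4

Clique number ω(G) = 3 (lower bound: χ ≥ ω).
Odd cycle [7, 8, 13, 10, 9, 11, 12] needs 3 colors (χ ≥ 3).
Vertex 14 is adjacent to every vertex of [7, 8, 9, 10, 11, 12, 13], which already need 3 colors among themselves, so 14 needs a new color (χ ≥ 4).
The coloring below uses 4 colors, so χ(G) = 4.
A valid 4-coloring: color 1: [14]; color 2: [7, 11, 13]; color 3: [8, 10, 12]; color 4: [9].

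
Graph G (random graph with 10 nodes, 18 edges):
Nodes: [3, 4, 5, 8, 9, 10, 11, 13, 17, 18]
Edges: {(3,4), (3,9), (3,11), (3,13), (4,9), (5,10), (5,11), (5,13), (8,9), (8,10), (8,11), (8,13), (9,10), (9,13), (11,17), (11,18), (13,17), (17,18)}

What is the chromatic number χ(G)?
χ(G) = 3

Clique number ω(G) = 3 (lower bound: χ ≥ ω).
The clique on [8, 9, 10] has size 3, forcing χ ≥ 3, and the coloring below uses 3 colors, so χ(G) = 3.
A valid 3-coloring: color 1: [9, 11]; color 2: [3, 5, 8, 17]; color 3: [4, 10, 13, 18].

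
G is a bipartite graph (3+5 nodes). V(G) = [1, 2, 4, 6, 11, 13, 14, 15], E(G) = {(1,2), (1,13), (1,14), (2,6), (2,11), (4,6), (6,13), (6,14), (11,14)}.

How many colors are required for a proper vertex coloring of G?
χ(G) = 2

Clique number ω(G) = 2 (lower bound: χ ≥ ω).
The graph is bipartite (no odd cycle), so 2 colors suffice: χ(G) = 2.
A valid 2-coloring: color 1: [1, 6, 11, 15]; color 2: [2, 4, 13, 14].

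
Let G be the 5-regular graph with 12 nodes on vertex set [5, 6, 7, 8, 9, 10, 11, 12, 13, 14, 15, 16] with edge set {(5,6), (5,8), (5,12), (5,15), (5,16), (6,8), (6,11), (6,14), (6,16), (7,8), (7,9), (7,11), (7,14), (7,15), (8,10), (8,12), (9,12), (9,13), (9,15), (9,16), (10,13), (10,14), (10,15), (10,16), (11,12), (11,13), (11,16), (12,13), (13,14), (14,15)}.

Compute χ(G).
Clique number ω(G) = 3 (lower bound: χ ≥ ω).
The clique on [5, 8, 12] has size 3, forcing χ ≥ 3, and the coloring below uses 3 colors, so χ(G) = 3.
A valid 3-coloring: color 1: [5, 9, 11, 14]; color 2: [6, 7, 10, 12]; color 3: [8, 13, 15, 16].

χ(G) = 3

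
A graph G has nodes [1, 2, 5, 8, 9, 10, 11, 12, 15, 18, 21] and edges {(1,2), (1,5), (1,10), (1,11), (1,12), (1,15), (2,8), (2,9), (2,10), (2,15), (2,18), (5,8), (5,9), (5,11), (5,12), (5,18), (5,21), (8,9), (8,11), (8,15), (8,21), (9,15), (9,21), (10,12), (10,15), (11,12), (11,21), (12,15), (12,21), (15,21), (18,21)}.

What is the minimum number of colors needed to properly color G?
Clique number ω(G) = 4 (lower bound: χ ≥ ω).
Suppose a proper 4-coloring c exists. The clique [1, 2, 10, 15] takes 4 distinct colors; by symmetry let c(1) = 1, c(2) = 2, c(10) = 3, c(15) = 4.
- Vertex 12: neighbors [1, 10, 15] already have colors [1, 3, 4] ⇒ c(12) = 2.
- Vertex 5: neighbors [1, 12] already have colors [1, 2]; try each remaining color.
- Case c(5) = 3:
  - Vertex 21: neighbors [12, 5, 15] already have colors [2, 3, 4] ⇒ c(21) = 1.
  - Vertex 8: neighbors [21, 2, 5, 15] already have colors [1, 2, 3, 4] — all 4 colors blocked. Contradiction.
- Case c(5) = 4:
  - Vertex 11: neighbors [1, 12, 5] already have colors [1, 2, 4] ⇒ c(11) = 3.
  - Vertex 21: neighbors [12, 11, 5] already have colors [2, 3, 4] ⇒ c(21) = 1.
  - Vertex 8: neighbors [21, 2, 11, 5] already have colors [1, 2, 3, 4] — all 4 colors blocked. Contradiction.
Every case ends in a contradiction, so G has no proper 4-coloring (χ ≥ 5).
The coloring below uses 5 colors, so χ(G) = 5.
A valid 5-coloring: color 1: [1, 21]; color 2: [5, 15]; color 3: [8, 12, 18]; color 4: [2, 11]; color 5: [9, 10].

χ(G) = 5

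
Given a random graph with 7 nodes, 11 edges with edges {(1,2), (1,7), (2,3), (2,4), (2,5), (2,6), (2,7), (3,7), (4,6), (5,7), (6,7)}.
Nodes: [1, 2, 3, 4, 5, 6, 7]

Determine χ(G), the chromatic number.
Clique number ω(G) = 3 (lower bound: χ ≥ ω).
The clique on [2, 4, 6] has size 3, forcing χ ≥ 3, and the coloring below uses 3 colors, so χ(G) = 3.
A valid 3-coloring: color 1: [2]; color 2: [4, 7]; color 3: [1, 3, 5, 6].

χ(G) = 3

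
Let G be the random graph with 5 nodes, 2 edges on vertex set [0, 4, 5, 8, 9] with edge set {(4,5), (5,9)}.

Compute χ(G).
χ(G) = 2

Clique number ω(G) = 2 (lower bound: χ ≥ ω).
The graph is bipartite (no odd cycle), so 2 colors suffice: χ(G) = 2.
A valid 2-coloring: color 1: [0, 5, 8]; color 2: [4, 9].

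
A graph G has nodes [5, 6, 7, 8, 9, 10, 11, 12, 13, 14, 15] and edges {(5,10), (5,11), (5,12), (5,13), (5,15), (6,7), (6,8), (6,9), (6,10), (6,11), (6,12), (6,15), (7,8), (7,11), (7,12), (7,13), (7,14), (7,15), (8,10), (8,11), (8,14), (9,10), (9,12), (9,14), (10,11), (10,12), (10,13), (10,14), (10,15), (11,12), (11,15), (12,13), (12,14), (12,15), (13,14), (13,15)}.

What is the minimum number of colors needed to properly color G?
Clique number ω(G) = 5 (lower bound: χ ≥ ω).
The clique on [5, 10, 11, 12, 15] has size 5, forcing χ ≥ 5, and the coloring below uses 5 colors, so χ(G) = 5.
A valid 5-coloring: color 1: [7, 10]; color 2: [8, 12]; color 3: [14, 15]; color 4: [5, 6]; color 5: [9, 11, 13].

χ(G) = 5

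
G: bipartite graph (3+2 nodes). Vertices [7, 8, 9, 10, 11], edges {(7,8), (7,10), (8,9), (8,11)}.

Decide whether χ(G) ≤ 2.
Yes, G is 2-colorable

A valid 2-coloring: color 1: [8, 10]; color 2: [7, 9, 11].
(χ(G) = 2 ≤ 2.)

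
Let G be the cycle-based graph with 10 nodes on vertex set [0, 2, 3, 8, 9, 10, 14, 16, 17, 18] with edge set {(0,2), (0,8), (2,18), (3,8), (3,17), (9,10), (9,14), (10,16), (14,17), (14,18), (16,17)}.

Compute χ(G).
Clique number ω(G) = 2 (lower bound: χ ≥ ω).
Odd cycle [16, 10, 9, 14, 17] needs 3 colors (χ ≥ 3).
The coloring below uses 3 colors, so χ(G) = 3.
A valid 3-coloring: color 1: [2, 8, 10, 17]; color 2: [0, 3, 14, 16]; color 3: [9, 18].

χ(G) = 3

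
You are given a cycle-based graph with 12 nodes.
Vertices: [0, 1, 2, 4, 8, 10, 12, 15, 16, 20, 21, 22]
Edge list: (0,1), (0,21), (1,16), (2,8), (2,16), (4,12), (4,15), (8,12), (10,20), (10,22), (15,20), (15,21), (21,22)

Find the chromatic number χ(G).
χ(G) = 3

Clique number ω(G) = 2 (lower bound: χ ≥ ω).
Odd cycle [12, 8, 2, 16, 1, 0, 21, 15, 4] needs 3 colors (χ ≥ 3).
The coloring below uses 3 colors, so χ(G) = 3.
A valid 3-coloring: color 1: [0, 8, 10, 15, 16]; color 2: [1, 2, 12, 20, 21]; color 3: [4, 22].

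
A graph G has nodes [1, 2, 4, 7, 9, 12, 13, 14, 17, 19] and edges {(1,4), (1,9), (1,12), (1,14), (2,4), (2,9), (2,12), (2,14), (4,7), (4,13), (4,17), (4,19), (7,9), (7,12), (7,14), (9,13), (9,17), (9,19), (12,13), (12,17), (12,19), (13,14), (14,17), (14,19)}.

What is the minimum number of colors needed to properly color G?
χ(G) = 2

Clique number ω(G) = 2 (lower bound: χ ≥ ω).
The graph is bipartite (no odd cycle), so 2 colors suffice: χ(G) = 2.
A valid 2-coloring: color 1: [4, 9, 12, 14]; color 2: [1, 2, 7, 13, 17, 19].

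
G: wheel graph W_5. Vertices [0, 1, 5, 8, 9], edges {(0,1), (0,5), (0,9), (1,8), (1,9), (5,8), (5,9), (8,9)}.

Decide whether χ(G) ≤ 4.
A valid 4-coloring: color 1: [9]; color 2: [1, 5]; color 3: [0, 8].
(χ(G) = 3 ≤ 4.)

Yes, G is 4-colorable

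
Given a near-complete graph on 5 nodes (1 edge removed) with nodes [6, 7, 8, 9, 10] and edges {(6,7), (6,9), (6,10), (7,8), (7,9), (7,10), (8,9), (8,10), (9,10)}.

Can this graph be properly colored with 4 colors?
Yes, G is 4-colorable

A valid 4-coloring: color 1: [7]; color 2: [10]; color 3: [9]; color 4: [6, 8].
(χ(G) = 4 ≤ 4.)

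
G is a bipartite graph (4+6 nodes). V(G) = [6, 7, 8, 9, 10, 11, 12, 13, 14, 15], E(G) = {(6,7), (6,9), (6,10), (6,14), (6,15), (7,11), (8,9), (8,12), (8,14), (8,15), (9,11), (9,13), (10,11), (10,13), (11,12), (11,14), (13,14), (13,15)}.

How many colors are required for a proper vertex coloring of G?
Clique number ω(G) = 2 (lower bound: χ ≥ ω).
The graph is bipartite (no odd cycle), so 2 colors suffice: χ(G) = 2.
A valid 2-coloring: color 1: [6, 8, 11, 13]; color 2: [7, 9, 10, 12, 14, 15].

χ(G) = 2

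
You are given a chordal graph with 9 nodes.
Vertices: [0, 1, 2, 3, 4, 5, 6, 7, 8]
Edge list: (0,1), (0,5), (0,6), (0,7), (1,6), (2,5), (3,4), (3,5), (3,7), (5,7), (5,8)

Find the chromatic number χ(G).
Clique number ω(G) = 3 (lower bound: χ ≥ ω).
The clique on [0, 1, 6] has size 3, forcing χ ≥ 3, and the coloring below uses 3 colors, so χ(G) = 3.
A valid 3-coloring: color 1: [4, 5, 6]; color 2: [0, 2, 3, 8]; color 3: [1, 7].

χ(G) = 3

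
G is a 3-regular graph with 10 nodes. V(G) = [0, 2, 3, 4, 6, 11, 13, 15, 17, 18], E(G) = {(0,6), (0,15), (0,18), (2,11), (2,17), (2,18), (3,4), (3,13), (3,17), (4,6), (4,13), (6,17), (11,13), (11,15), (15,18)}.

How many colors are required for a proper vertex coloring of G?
Clique number ω(G) = 3 (lower bound: χ ≥ ω).
The clique on [0, 15, 18] has size 3, forcing χ ≥ 3, and the coloring below uses 3 colors, so χ(G) = 3.
A valid 3-coloring: color 1: [0, 4, 11, 17]; color 2: [2, 3, 6, 15]; color 3: [13, 18].

χ(G) = 3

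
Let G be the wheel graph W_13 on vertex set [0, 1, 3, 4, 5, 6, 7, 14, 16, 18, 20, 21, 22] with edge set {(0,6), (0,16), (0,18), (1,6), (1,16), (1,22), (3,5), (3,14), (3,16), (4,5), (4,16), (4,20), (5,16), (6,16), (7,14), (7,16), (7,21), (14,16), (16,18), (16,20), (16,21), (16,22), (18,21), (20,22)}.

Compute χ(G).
Clique number ω(G) = 3 (lower bound: χ ≥ ω).
The clique on [0, 16, 18] has size 3, forcing χ ≥ 3, and the coloring below uses 3 colors, so χ(G) = 3.
A valid 3-coloring: color 1: [16]; color 2: [3, 4, 6, 7, 18, 22]; color 3: [0, 1, 5, 14, 20, 21].

χ(G) = 3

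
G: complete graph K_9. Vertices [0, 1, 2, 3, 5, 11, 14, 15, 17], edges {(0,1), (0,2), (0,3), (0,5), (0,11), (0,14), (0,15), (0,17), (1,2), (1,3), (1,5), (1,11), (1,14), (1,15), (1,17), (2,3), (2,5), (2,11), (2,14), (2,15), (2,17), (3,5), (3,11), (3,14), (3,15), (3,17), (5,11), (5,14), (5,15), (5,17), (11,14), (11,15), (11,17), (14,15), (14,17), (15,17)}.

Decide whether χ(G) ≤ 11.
A valid 11-coloring: color 1: [0]; color 2: [14]; color 3: [3]; color 4: [11]; color 5: [1]; color 6: [5]; color 7: [17]; color 8: [2]; color 9: [15].
(χ(G) = 9 ≤ 11.)

Yes, G is 11-colorable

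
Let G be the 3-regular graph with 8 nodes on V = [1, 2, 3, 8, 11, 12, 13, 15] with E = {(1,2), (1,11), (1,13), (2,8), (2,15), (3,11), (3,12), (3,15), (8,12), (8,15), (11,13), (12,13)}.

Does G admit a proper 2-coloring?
The clique on vertices [1, 11, 13] has size 3 > 2, so it alone needs 3 colors.

No, G is not 2-colorable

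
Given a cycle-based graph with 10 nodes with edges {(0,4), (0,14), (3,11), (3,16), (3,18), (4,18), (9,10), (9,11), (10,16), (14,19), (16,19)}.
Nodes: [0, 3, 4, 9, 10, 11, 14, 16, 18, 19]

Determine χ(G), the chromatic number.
χ(G) = 3

Clique number ω(G) = 2 (lower bound: χ ≥ ω).
Odd cycle [11, 9, 10, 16, 3] needs 3 colors (χ ≥ 3).
The coloring below uses 3 colors, so χ(G) = 3.
A valid 3-coloring: color 1: [3, 4, 9, 19]; color 2: [0, 11, 16, 18]; color 3: [10, 14].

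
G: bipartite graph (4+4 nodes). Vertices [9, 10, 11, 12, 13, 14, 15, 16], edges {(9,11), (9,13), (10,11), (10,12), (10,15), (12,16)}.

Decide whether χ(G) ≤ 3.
A valid 3-coloring: color 1: [9, 10, 14, 16]; color 2: [11, 12, 13, 15].
(χ(G) = 2 ≤ 3.)

Yes, G is 3-colorable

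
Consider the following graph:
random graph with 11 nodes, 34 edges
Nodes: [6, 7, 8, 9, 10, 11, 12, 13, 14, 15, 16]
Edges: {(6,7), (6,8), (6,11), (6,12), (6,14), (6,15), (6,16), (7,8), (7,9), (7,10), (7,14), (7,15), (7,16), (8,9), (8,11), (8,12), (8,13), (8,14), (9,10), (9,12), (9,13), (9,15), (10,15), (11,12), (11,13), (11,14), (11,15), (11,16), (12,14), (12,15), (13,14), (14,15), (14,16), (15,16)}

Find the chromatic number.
χ(G) = 5

Clique number ω(G) = 5 (lower bound: χ ≥ ω).
The clique on [6, 11, 14, 15, 16] has size 5, forcing χ ≥ 5, and the coloring below uses 5 colors, so χ(G) = 5.
A valid 5-coloring: color 1: [9, 14]; color 2: [8, 15]; color 3: [7, 11]; color 4: [6, 10, 13]; color 5: [12, 16].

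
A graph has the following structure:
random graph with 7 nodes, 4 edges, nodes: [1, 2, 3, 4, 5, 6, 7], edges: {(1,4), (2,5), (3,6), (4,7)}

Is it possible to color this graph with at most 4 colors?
Yes, G is 4-colorable

A valid 4-coloring: color 1: [4, 5, 6]; color 2: [1, 2, 3, 7].
(χ(G) = 2 ≤ 4.)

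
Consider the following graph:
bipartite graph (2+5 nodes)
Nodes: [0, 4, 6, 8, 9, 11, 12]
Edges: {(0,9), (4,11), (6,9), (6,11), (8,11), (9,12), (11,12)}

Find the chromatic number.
χ(G) = 2

Clique number ω(G) = 2 (lower bound: χ ≥ ω).
The graph is bipartite (no odd cycle), so 2 colors suffice: χ(G) = 2.
A valid 2-coloring: color 1: [9, 11]; color 2: [0, 4, 6, 8, 12].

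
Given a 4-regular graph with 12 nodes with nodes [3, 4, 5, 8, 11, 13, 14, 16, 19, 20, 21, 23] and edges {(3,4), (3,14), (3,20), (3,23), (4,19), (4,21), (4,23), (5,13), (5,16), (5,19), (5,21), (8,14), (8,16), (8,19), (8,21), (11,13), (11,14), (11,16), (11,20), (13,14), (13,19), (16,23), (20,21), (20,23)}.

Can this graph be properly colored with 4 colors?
Yes, G is 4-colorable

A valid 4-coloring: color 1: [4, 5, 14, 20]; color 2: [11, 19, 21, 23]; color 3: [3, 8, 13]; color 4: [16].
(χ(G) = 3 ≤ 4.)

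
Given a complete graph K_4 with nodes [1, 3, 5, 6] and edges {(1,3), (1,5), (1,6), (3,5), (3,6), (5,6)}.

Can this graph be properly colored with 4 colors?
A valid 4-coloring: color 1: [3]; color 2: [5]; color 3: [1]; color 4: [6].
(χ(G) = 4 ≤ 4.)

Yes, G is 4-colorable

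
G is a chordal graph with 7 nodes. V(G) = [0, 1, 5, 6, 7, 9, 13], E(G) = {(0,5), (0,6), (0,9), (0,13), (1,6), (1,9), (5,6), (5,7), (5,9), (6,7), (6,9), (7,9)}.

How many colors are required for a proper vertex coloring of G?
χ(G) = 4

Clique number ω(G) = 4 (lower bound: χ ≥ ω).
The clique on [0, 5, 6, 9] has size 4, forcing χ ≥ 4, and the coloring below uses 4 colors, so χ(G) = 4.
A valid 4-coloring: color 1: [6, 13]; color 2: [9]; color 3: [1, 5]; color 4: [0, 7].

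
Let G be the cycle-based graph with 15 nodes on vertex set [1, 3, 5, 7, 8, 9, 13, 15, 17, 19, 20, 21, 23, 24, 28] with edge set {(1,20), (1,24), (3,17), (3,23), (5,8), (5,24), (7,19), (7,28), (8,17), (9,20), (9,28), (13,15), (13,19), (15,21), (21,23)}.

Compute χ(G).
Clique number ω(G) = 2 (lower bound: χ ≥ ω).
Odd cycle [1, 24, 5, 8, 17, 3, 23, 21, 15, 13, 19, 7, 28, 9, 20] needs 3 colors (χ ≥ 3).
The coloring below uses 3 colors, so χ(G) = 3.
A valid 3-coloring: color 1: [1, 5, 9, 15, 17, 19, 23]; color 2: [3, 7, 8, 13, 20, 21, 24]; color 3: [28].

χ(G) = 3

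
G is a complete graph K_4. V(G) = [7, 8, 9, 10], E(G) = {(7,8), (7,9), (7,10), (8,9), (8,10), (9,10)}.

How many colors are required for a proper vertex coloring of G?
Clique number ω(G) = 4 (lower bound: χ ≥ ω).
The clique on [7, 8, 9, 10] has size 4, forcing χ ≥ 4, and the coloring below uses 4 colors, so χ(G) = 4.
A valid 4-coloring: color 1: [9]; color 2: [10]; color 3: [7]; color 4: [8].

χ(G) = 4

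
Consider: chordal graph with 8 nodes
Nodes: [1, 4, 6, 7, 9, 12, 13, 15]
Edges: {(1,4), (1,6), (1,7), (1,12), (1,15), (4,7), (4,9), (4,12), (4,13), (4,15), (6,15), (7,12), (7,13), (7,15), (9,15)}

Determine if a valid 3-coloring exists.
No, G is not 3-colorable

The clique on vertices [1, 4, 7, 12] has size 4 > 3, so it alone needs 4 colors.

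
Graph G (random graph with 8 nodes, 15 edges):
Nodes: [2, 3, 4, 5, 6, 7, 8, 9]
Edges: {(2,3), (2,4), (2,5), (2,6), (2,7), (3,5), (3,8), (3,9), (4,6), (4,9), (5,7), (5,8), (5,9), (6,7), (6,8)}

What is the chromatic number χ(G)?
Clique number ω(G) = 3 (lower bound: χ ≥ ω).
The clique on [3, 5, 8] has size 3, forcing χ ≥ 3, and the coloring below uses 3 colors, so χ(G) = 3.
A valid 3-coloring: color 1: [2, 8, 9]; color 2: [5, 6]; color 3: [3, 4, 7].

χ(G) = 3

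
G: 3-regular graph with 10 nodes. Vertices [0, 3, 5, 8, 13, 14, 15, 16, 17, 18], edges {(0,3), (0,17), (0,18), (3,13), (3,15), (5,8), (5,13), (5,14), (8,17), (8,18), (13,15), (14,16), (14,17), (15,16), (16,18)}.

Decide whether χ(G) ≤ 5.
A valid 5-coloring: color 1: [3, 5, 16, 17]; color 2: [0, 8, 14, 15]; color 3: [13, 18].
(χ(G) = 3 ≤ 5.)

Yes, G is 5-colorable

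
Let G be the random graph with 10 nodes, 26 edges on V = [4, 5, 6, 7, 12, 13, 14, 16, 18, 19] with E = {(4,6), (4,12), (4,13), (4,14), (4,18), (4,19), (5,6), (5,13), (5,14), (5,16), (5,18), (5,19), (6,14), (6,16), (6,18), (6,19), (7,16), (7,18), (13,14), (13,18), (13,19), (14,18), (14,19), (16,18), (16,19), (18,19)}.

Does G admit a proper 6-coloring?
Yes, G is 6-colorable

A valid 6-coloring: color 1: [12, 18]; color 2: [7, 19]; color 3: [4, 5]; color 4: [6, 13]; color 5: [14, 16].
(χ(G) = 5 ≤ 6.)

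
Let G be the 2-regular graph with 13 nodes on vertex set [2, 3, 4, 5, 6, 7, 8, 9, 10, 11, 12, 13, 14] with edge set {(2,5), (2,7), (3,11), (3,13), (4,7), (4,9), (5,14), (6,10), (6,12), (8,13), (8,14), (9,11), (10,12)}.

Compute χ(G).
χ(G) = 3

Clique number ω(G) = 3 (lower bound: χ ≥ ω).
The clique on [6, 10, 12] has size 3, forcing χ ≥ 3, and the coloring below uses 3 colors, so χ(G) = 3.
A valid 3-coloring: color 1: [2, 4, 10, 11, 13, 14]; color 2: [3, 5, 7, 8, 9, 12]; color 3: [6].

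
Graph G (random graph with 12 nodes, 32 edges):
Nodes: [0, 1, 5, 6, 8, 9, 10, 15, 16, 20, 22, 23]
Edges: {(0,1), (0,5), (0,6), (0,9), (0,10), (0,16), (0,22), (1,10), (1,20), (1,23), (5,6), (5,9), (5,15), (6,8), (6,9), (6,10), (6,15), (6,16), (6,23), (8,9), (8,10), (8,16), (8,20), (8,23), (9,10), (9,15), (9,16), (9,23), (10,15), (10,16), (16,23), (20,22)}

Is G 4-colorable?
No, G is not 4-colorable

The clique on vertices [0, 6, 9, 10, 16] has size 5 > 4, so it alone needs 5 colors.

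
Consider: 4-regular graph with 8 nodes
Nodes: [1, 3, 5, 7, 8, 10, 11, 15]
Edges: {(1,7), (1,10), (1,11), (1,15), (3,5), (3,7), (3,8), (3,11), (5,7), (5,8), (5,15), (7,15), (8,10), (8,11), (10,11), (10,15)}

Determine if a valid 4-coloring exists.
Yes, G is 4-colorable

A valid 4-coloring: color 1: [1, 3]; color 2: [11, 15]; color 3: [5, 10]; color 4: [7, 8].
(χ(G) = 4 ≤ 4.)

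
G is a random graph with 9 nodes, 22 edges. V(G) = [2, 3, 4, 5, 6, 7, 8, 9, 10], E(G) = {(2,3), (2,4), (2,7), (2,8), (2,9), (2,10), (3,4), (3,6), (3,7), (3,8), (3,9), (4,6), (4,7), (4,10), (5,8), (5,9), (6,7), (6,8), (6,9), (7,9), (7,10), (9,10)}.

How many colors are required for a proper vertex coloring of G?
Clique number ω(G) = 4 (lower bound: χ ≥ ω).
The clique on [2, 7, 9, 10] has size 4, forcing χ ≥ 4, and the coloring below uses 4 colors, so χ(G) = 4.
A valid 4-coloring: color 1: [4, 8, 9]; color 2: [2, 5, 6]; color 3: [7]; color 4: [3, 10].

χ(G) = 4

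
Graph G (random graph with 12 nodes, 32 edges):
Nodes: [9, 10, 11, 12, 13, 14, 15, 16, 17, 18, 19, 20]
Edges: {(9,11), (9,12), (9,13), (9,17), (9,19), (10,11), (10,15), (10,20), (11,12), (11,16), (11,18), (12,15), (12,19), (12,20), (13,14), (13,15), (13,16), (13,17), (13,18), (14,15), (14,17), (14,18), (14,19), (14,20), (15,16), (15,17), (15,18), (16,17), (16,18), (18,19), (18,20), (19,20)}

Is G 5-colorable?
Yes, G is 5-colorable

A valid 5-coloring: color 1: [9, 15, 20]; color 2: [10, 12, 17, 18]; color 3: [14, 16]; color 4: [11, 13, 19].
(χ(G) = 4 ≤ 5.)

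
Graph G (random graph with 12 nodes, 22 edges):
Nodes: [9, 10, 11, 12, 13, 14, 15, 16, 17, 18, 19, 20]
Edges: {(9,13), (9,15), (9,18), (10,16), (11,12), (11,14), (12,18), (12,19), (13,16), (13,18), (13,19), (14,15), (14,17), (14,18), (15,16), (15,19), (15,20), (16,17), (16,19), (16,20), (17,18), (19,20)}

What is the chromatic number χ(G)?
Clique number ω(G) = 4 (lower bound: χ ≥ ω).
The clique on [15, 16, 19, 20] has size 4, forcing χ ≥ 4, and the coloring below uses 4 colors, so χ(G) = 4.
A valid 4-coloring: color 1: [11, 16, 18]; color 2: [10, 12, 13, 15, 17]; color 3: [9, 14, 19]; color 4: [20].

χ(G) = 4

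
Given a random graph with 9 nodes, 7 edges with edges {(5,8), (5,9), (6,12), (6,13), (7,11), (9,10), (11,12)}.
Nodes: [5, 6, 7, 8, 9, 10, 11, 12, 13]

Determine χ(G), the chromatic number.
χ(G) = 2

Clique number ω(G) = 2 (lower bound: χ ≥ ω).
The graph is bipartite (no odd cycle), so 2 colors suffice: χ(G) = 2.
A valid 2-coloring: color 1: [6, 8, 9, 11]; color 2: [5, 7, 10, 12, 13].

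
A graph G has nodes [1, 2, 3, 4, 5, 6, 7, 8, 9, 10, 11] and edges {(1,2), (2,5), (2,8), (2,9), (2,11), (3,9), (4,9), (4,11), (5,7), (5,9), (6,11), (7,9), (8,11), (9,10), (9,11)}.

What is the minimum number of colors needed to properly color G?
Clique number ω(G) = 3 (lower bound: χ ≥ ω).
The clique on [2, 8, 11] has size 3, forcing χ ≥ 3, and the coloring below uses 3 colors, so χ(G) = 3.
A valid 3-coloring: color 1: [1, 6, 8, 9]; color 2: [2, 3, 4, 7, 10]; color 3: [5, 11].

χ(G) = 3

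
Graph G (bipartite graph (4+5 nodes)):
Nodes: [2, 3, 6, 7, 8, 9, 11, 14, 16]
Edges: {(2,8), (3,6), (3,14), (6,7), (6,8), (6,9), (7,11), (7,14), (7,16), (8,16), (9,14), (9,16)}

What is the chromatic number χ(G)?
χ(G) = 2

Clique number ω(G) = 2 (lower bound: χ ≥ ω).
The graph is bipartite (no odd cycle), so 2 colors suffice: χ(G) = 2.
A valid 2-coloring: color 1: [3, 7, 8, 9]; color 2: [2, 6, 11, 14, 16].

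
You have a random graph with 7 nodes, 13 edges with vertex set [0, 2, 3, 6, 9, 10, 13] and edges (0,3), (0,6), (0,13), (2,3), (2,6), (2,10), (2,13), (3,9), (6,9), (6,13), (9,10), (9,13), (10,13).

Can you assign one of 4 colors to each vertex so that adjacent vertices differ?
Yes, G is 4-colorable

A valid 4-coloring: color 1: [3, 13]; color 2: [0, 2, 9]; color 3: [6, 10].
(χ(G) = 3 ≤ 4.)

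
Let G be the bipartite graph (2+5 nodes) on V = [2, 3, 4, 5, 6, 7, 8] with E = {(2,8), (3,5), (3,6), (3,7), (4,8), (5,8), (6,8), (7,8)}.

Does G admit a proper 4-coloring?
A valid 4-coloring: color 1: [3, 8]; color 2: [2, 4, 5, 6, 7].
(χ(G) = 2 ≤ 4.)

Yes, G is 4-colorable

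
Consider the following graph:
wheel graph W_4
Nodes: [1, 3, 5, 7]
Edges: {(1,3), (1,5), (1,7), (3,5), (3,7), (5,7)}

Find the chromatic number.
χ(G) = 4

Clique number ω(G) = 4 (lower bound: χ ≥ ω).
The clique on [1, 3, 5, 7] has size 4, forcing χ ≥ 4, and the coloring below uses 4 colors, so χ(G) = 4.
A valid 4-coloring: color 1: [7]; color 2: [5]; color 3: [3]; color 4: [1].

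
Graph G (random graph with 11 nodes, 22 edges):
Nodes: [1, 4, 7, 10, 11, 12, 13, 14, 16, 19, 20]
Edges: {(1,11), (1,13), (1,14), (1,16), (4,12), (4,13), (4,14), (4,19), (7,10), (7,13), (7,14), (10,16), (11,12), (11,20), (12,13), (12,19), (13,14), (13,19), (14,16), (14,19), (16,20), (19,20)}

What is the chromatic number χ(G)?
Clique number ω(G) = 4 (lower bound: χ ≥ ω).
The clique on [4, 12, 13, 19] has size 4, forcing χ ≥ 4, and the coloring below uses 4 colors, so χ(G) = 4.
A valid 4-coloring: color 1: [11, 13, 16]; color 2: [10, 12, 14, 20]; color 3: [1, 7, 19]; color 4: [4].

χ(G) = 4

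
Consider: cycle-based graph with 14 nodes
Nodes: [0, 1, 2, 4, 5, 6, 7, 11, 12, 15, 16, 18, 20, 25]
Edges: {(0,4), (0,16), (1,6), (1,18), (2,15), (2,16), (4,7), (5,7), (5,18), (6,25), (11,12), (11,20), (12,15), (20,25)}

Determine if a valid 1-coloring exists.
No, G is not 1-colorable

Edge (0,16) forces its endpoints to differ, so 1 color is not enough.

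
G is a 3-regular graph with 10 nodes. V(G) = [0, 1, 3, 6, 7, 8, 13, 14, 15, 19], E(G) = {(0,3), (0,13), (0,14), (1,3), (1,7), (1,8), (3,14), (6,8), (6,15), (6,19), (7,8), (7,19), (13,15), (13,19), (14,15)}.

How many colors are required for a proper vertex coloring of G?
χ(G) = 3

Clique number ω(G) = 3 (lower bound: χ ≥ ω).
The clique on [0, 3, 14] has size 3, forcing χ ≥ 3, and the coloring below uses 3 colors, so χ(G) = 3.
A valid 3-coloring: color 1: [6, 7, 13, 14]; color 2: [0, 1, 15, 19]; color 3: [3, 8].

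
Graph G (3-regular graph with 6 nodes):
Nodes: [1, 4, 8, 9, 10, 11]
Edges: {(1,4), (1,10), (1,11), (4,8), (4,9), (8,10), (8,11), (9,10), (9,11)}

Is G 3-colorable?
Yes, G is 3-colorable

A valid 3-coloring: color 1: [4, 10, 11]; color 2: [1, 8, 9].
(χ(G) = 2 ≤ 3.)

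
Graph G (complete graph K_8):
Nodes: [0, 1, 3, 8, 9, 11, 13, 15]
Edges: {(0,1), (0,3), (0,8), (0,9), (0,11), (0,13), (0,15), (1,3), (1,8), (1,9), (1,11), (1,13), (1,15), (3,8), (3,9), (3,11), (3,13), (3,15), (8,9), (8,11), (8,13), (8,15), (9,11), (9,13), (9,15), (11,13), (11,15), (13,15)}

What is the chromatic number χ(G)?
Clique number ω(G) = 8 (lower bound: χ ≥ ω).
The clique on [0, 1, 3, 8, 9, 11, 13, 15] has size 8, forcing χ ≥ 8, and the coloring below uses 8 colors, so χ(G) = 8.
A valid 8-coloring: color 1: [8]; color 2: [15]; color 3: [11]; color 4: [9]; color 5: [3]; color 6: [13]; color 7: [1]; color 8: [0].

χ(G) = 8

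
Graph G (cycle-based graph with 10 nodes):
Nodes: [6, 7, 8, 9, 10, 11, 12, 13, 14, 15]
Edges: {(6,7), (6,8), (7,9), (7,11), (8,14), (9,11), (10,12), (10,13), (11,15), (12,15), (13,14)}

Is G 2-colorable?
No, G is not 2-colorable

The clique on vertices [7, 9, 11] has size 3 > 2, so it alone needs 3 colors.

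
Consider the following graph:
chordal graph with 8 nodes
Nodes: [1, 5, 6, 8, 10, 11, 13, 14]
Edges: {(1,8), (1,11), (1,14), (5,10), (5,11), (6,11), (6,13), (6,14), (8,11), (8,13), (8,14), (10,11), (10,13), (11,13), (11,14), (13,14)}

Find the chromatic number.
Clique number ω(G) = 4 (lower bound: χ ≥ ω).
The clique on [1, 8, 11, 14] has size 4, forcing χ ≥ 4, and the coloring below uses 4 colors, so χ(G) = 4.
A valid 4-coloring: color 1: [11]; color 2: [1, 5, 13]; color 3: [10, 14]; color 4: [6, 8].

χ(G) = 4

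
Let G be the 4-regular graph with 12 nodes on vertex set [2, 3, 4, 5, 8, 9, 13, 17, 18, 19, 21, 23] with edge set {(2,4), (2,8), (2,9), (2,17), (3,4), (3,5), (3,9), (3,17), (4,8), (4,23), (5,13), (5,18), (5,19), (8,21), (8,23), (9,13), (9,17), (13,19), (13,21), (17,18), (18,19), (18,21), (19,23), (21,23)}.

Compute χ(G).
Clique number ω(G) = 3 (lower bound: χ ≥ ω).
The clique on [2, 4, 8] has size 3, forcing χ ≥ 3, and the coloring below uses 3 colors, so χ(G) = 3.
A valid 3-coloring: color 1: [4, 17, 19, 21]; color 2: [5, 8, 9]; color 3: [2, 3, 13, 18, 23].

χ(G) = 3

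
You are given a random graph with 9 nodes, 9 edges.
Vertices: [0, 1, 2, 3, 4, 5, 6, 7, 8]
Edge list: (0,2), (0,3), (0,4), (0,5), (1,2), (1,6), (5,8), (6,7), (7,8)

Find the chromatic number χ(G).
χ(G) = 3

Clique number ω(G) = 2 (lower bound: χ ≥ ω).
Odd cycle [6, 7, 8, 5, 0, 2, 1] needs 3 colors (χ ≥ 3).
The coloring below uses 3 colors, so χ(G) = 3.
A valid 3-coloring: color 1: [0, 1, 7]; color 2: [2, 3, 4, 5, 6]; color 3: [8].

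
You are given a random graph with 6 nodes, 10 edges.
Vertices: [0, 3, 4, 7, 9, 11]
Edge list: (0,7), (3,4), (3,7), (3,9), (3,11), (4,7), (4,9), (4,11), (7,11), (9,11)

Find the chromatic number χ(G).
Clique number ω(G) = 4 (lower bound: χ ≥ ω).
The clique on [3, 4, 9, 11] has size 4, forcing χ ≥ 4, and the coloring below uses 4 colors, so χ(G) = 4.
A valid 4-coloring: color 1: [0, 11]; color 2: [7, 9]; color 3: [4]; color 4: [3].

χ(G) = 4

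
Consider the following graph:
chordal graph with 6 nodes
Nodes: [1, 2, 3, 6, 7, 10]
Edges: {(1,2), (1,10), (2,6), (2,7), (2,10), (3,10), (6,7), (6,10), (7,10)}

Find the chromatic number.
χ(G) = 4

Clique number ω(G) = 4 (lower bound: χ ≥ ω).
The clique on [2, 6, 7, 10] has size 4, forcing χ ≥ 4, and the coloring below uses 4 colors, so χ(G) = 4.
A valid 4-coloring: color 1: [10]; color 2: [2, 3]; color 3: [1, 7]; color 4: [6].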